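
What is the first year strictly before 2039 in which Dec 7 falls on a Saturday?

From one year to the next, a fixed date's weekday advances by 1, or by 2 when a Feb 29 lies between the two dates.
2039: December 7 is Wednesday.
2038: Tuesday (−1)
2037: Monday (−1)
2036: Sunday (−1)
2035: Friday (−2)
2034: Thursday (−1)
2033: Wednesday (−1)
2032: Tuesday (−1)
2031: Sunday (−2)
2030: Saturday (−1)
Dec 7 falls on a Saturday in 2030.

2030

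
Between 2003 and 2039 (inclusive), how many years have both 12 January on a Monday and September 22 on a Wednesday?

2

Check each year's weekday for 12 January and September 22:
  2003: Sun/Mon  2004: Mon/Wed ✓  2005: Wed/Thu  2006: Thu/Fri  2007: Fri/Sat  2008: Sat/Mon  2009: Mon/Tue  2010: Tue/Wed  2011: Wed/Thu  2012: Thu/Sat  2013: Sat/Sun  2014: Sun/Mon  2015: Mon/Tue  2016: Tue/Thu  …(9 more)…  2026: Mon/Tue  2027: Tue/Wed  2028: Wed/Fri  2029: Fri/Sat  2030: Sat/Sun  2031: Sun/Mon  2032: Mon/Wed ✓  2033: Wed/Thu  2034: Thu/Fri  2035: Fri/Sat  2036: Sat/Mon  2037: Mon/Tue  2038: Tue/Wed  2039: Wed/Thu
Both conditions hold in: 2004, 2032 — 2.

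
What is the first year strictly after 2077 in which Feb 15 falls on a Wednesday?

2079

From one year to the next, a fixed date's weekday advances by 1, or by 2 when a Feb 29 lies between the two dates.
2077: February 15 is Monday.
2078: Tuesday (+1)
2079: Wednesday (+1)
Feb 15 falls on a Wednesday in 2079.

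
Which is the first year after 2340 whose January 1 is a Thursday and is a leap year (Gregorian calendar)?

2348

Jan 1 advances by 2 weekdays after a leap year and by 1 after a common year.
2340: Jan 1 is Monday (leap).
2341: Wednesday
2342: Thursday
2343: Friday
2344: Saturday (leap)
2345: Monday
2346: Tuesday
2347: Wednesday
2348: Thursday (leap)
2348 begins on a Thursday and is a leap year.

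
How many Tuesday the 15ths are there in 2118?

3

Check the 15th of each month of 2118: Jan 15: Sat, Feb 15: Tue, Mar 15: Tue, Apr 15: Fri, May 15: Sun, Jun 15: Wed, Jul 15: Fri, Aug 15: Mon, Sep 15: Thu, Oct 15: Sat, Nov 15: Tue, Dec 15: Thu.
Tuesday occurs in February, March, November — 3 months.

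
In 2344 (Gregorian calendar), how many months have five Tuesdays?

A month of length L has five Tuesdays iff its first Tuesday is on day ≤ L−28 (so day 1–3 in a 31-day month, 1–2 in a 30-day month, day 1 in a leap February).
Checking each month of 2344: Jan starts Sat (31d); Feb starts Tue (29d) ✓; Mar starts Wed (31d); Apr starts Sat (30d); May starts Mon (31d) ✓; Jun starts Thu (30d); Jul starts Sat (31d); Aug starts Tue (31d) ✓; Sep starts Fri (30d); Oct starts Sun (31d) ✓; Nov starts Wed (30d); Dec starts Fri (31d).
Five-Tuesday months: February, May, August, October → 4.

4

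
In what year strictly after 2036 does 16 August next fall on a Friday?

From one year to the next, a fixed date's weekday advances by 1, or by 2 when a Feb 29 lies between the two dates.
2036: August 16 is Saturday.
2037: Sunday (+1)
2038: Monday (+1)
2039: Tuesday (+1)
2040: Thursday (+2)
2041: Friday (+1)
16 August falls on a Friday in 2041.

2041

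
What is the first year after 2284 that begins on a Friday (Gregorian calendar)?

2286

Jan 1 advances by 2 weekdays after a leap year and by 1 after a common year.
2284: Jan 1 is Tuesday (leap).
2285: Thursday
2286: Friday
2286 begins on a Friday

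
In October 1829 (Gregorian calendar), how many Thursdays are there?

5

October 1829 has 31 days and begins on Thursday.
The first Thursday is October 1.
Thursdays fall on 1, 8, 15, 22, 29 — that's 5.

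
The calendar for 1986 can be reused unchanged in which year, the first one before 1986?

Two years share a calendar iff Jan 1 falls on the same weekday and both are leap or both are common. 1986: Jan 1 is Wednesday, common year.
1985: Jan 1 Tuesday, common
1984: Jan 1 Sunday, leap
1983: Jan 1 Saturday, common
1982: Jan 1 Friday, common
1981: Jan 1 Thursday, common
1980: Jan 1 Tuesday, leap
1979: Jan 1 Monday, common
1978: Jan 1 Sunday, common
1977: Jan 1 Saturday, common
1976: Jan 1 Thursday, leap
1975: Jan 1 Wednesday, common
1975 matches on both conditions.

1975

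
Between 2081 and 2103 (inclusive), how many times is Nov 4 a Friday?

Track Nov 4's weekday year by year (advancing +1, or +2 across a Feb 29):
  2081: Tue  2082: Wed (+1)  2083: Thu (+1)  2084: Sat (+2)  2085: Sun (+1)
  2086: Mon (+1)  2087: Tue (+1)  2088: Thu (+2)  2089: Fri (+1) ✓  2090: Sat (+1)
  2091: Sun (+1)  2092: Tue (+2)  2093: Wed (+1)  2094: Thu (+1)  2095: Fri (+1) ✓
  2096: Sun (+2)  2097: Mon (+1)  2098: Tue (+1)  2099: Wed (+1)  2100: Thu (+1)
  2101: Fri (+1) ✓  2102: Sat (+1)  2103: Sun (+1)
Friday years: 2089, 2095, 2101 — 3 in total.

3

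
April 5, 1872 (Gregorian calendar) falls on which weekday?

January 1, 1872 is a Monday.
April 5 is day 96 of the year, i.e. 95 days after Jan 1.
95 mod 7 = 4, so advance 4 weekdays from Monday: Friday.

Friday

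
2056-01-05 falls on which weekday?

Wednesday

January 1, 2056 is a Saturday.
January 5 is day 5 of the year, i.e. 4 days after Jan 1.
4 mod 7 = 4, so advance 4 weekdays from Saturday: Wednesday.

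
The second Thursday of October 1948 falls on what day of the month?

14

October 1, 1948 is a Friday, so the first Thursday is the 7th.
The second Thursday is 7 + 7 = 14.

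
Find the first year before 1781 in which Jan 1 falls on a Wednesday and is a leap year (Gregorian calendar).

1772

Jan 1 advances by 2 weekdays after a leap year and by 1 after a common year.
1781: Jan 1 is Monday.
1780: Saturday (leap)
1779: Friday
1778: Thursday
1777: Wednesday
1776: Monday (leap)
1775: Sunday
1774: Saturday
1773: Friday
1772: Wednesday (leap)
1772 begins on a Wednesday and is a leap year.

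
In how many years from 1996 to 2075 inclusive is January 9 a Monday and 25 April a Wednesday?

3

Check each year's weekday for January 9 and 25 April:
  1996: Tue/Thu  1997: Thu/Fri  1998: Fri/Sat  1999: Sat/Sun  2000: Sun/Tue  2001: Tue/Wed  2002: Wed/Thu  2003: Thu/Fri  2004: Fri/Sun  2005: Sun/Mon  2006: Mon/Tue  2007: Tue/Wed  2008: Wed/Fri  2009: Fri/Sat  …(52 more)…  2062: Mon/Tue  2063: Tue/Wed  2064: Wed/Fri  2065: Fri/Sat  2066: Sat/Sun  2067: Sun/Mon  2068: Mon/Wed ✓  2069: Wed/Thu  2070: Thu/Fri  2071: Fri/Sat  2072: Sat/Mon  2073: Mon/Tue  2074: Tue/Wed  2075: Wed/Thu
Both conditions hold in: 2012, 2040, 2068 — 3.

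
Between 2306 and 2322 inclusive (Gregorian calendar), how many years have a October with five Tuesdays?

October has 31 days; it has five Tuesdays when Tuesday falls among the first (month-length − 28) days — i.e. when October 1 is one of Tuesday/Monday/Sunday.
October 1 by year: 2306:Mon✓ 2307:Tue✓ 2308:Thu 2309:Fri 2310:Sat 2311:Sun✓ 2312:Tue✓ 2313:Wed 2314:Thu 2315:Fri 2316:Sun✓ 2317:Mon✓ 2318:Tue✓ 2319:Wed 2320:Fri 2321:Sat 2322:Sun✓
Years with five Tuesdays: 2306, 2307, 2311, 2312, 2316, 2317, 2318, 2322 → 8.

8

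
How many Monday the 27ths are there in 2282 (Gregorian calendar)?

3

Check the 27th of each month of 2282: Jan 27: Fri, Feb 27: Mon, Mar 27: Mon, Apr 27: Thu, May 27: Sat, Jun 27: Tue, Jul 27: Thu, Aug 27: Sun, Sep 27: Wed, Oct 27: Fri, Nov 27: Mon, Dec 27: Wed.
Monday occurs in February, March, November — 3 months.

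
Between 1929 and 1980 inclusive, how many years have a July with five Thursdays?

July has 31 days; it has five Thursdays when Thursday falls among the first (month-length − 28) days — i.e. when July 1 is one of Thursday/Wednesday/Tuesday.
July 1 by year: 1929:Mon 1930:Tue✓ 1931:Wed✓ 1932:Fri 1933:Sat 1934:Sun 1935:Mon 1936:Wed✓ 1937:Thu✓ 1938:Fri 1939:Sat 1940:Mon 1941:Tue✓ 1942:Wed✓ 1943:Thu✓ …(22 more)… 1966:Fri 1967:Sat 1968:Mon 1969:Tue✓ 1970:Wed✓ 1971:Thu✓ 1972:Sat 1973:Sun 1974:Mon 1975:Tue✓ 1976:Thu✓ 1977:Fri 1978:Sat 1979:Sun 1980:Tue✓
Years with five Thursdays: 1930, 1931, 1936, 1937, 1941, 1942, 1943, 1947, 1948, 1952, 1953, 1954, 1958, 1959, 1964, 1965, 1969, 1970, 1971, 1975, 1976, 1980 → 22.

22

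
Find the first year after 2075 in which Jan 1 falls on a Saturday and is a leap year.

2084

Jan 1 advances by 2 weekdays after a leap year and by 1 after a common year.
2075: Jan 1 is Tuesday.
2076: Wednesday (leap)
2077: Friday
2078: Saturday
2079: Sunday
2080: Monday (leap)
2081: Wednesday
2082: Thursday
2083: Friday
2084: Saturday (leap)
2084 begins on a Saturday and is a leap year.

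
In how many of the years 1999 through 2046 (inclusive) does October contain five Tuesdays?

21

October has 31 days; it has five Tuesdays when Tuesday falls among the first (month-length − 28) days — i.e. when October 1 is one of Tuesday/Monday/Sunday.
October 1 by year: 1999:Fri 2000:Sun✓ 2001:Mon✓ 2002:Tue✓ 2003:Wed 2004:Fri 2005:Sat 2006:Sun✓ 2007:Mon✓ 2008:Wed 2009:Thu 2010:Fri 2011:Sat 2012:Mon✓ 2013:Tue✓ …(18 more)… 2032:Fri 2033:Sat 2034:Sun✓ 2035:Mon✓ 2036:Wed 2037:Thu 2038:Fri 2039:Sat 2040:Mon✓ 2041:Tue✓ 2042:Wed 2043:Thu 2044:Sat 2045:Sun✓ 2046:Mon✓
Years with five Tuesdays: 2000, 2001, 2002, 2006, 2007, 2012, 2013, 2017, 2018, 2019, 2023, 2024, 2028, 2029, 2030, 2034, 2035, 2040, 2041, 2045, 2046 → 21.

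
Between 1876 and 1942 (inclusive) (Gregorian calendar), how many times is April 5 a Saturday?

9

Track April 5's weekday year by year (advancing +1, or +2 across a Feb 29):
  1876: Wed  1877: Thu (+1)  1878: Fri (+1)  1879: Sat (+1) ✓  1880: Mon (+2)
  1881: Tue (+1)  1882: Wed (+1)  1883: Thu (+1)  1884: Sat (+2) ✓  1885: Sun (+1)
  1886: Mon (+1)  1887: Tue (+1)  1888: Thu (+2)  1889: Fri (+1)  … (39 more years) …
  1929: Fri (+1)  1930: Sat (+1) ✓  1931: Sun (+1)  1932: Tue (+2)  1933: Wed (+1)
  1934: Thu (+1)  1935: Fri (+1)  1936: Sun (+2)  1937: Mon (+1)  1938: Tue (+1)
  1939: Wed (+1)  1940: Fri (+2)  1941: Sat (+1) ✓  1942: Sun (+1)
Saturday years: 1879, 1884, 1890, 1902, 1913, 1919, 1924, 1930, 1941 — 9 in total.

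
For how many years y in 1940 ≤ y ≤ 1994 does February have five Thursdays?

February has 28 days (29 in leap years); it has five Thursdays when Thursday falls among the first (month-length − 28) days — i.e. when February 1 is Thursday in a leap year (never in a common year).
February 1 by year: 1940:Thu✓ 1941:Sat 1942:Sun 1943:Mon 1944:Tue 1945:Thu 1946:Fri 1947:Sat 1948:Sun 1949:Tue 1950:Wed 1951:Thu 1952:Fri 1953:Sun 1954:Mon …(25 more)… 1980:Fri 1981:Sun 1982:Mon 1983:Tue 1984:Wed 1985:Fri 1986:Sat 1987:Sun 1988:Mon 1989:Wed 1990:Thu 1991:Fri 1992:Sat 1993:Mon 1994:Tue
Years with five Thursdays: 1940, 1968 → 2.

2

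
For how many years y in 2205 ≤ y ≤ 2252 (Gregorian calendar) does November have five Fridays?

November has 30 days; it has five Fridays when Friday falls among the first (month-length − 28) days — i.e. when November 1 is one of Friday/Thursday.
November 1 by year: 2205:Fri✓ 2206:Sat 2207:Sun 2208:Tue 2209:Wed 2210:Thu✓ 2211:Fri✓ 2212:Sun 2213:Mon 2214:Tue 2215:Wed 2216:Fri✓ 2217:Sat 2218:Sun 2219:Mon …(18 more)… 2238:Thu✓ 2239:Fri✓ 2240:Sun 2241:Mon 2242:Tue 2243:Wed 2244:Fri✓ 2245:Sat 2246:Sun 2247:Mon 2248:Wed 2249:Thu✓ 2250:Fri✓ 2251:Sat 2252:Mon
Years with five Fridays: 2205, 2210, 2211, 2216, 2221, 2222, 2227, 2232, 2233, 2238, 2239, 2244, 2249, 2250 → 14.

14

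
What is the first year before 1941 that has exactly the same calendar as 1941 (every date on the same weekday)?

1930

Two years share a calendar iff Jan 1 falls on the same weekday and both are leap or both are common. 1941: Jan 1 is Wednesday, common year.
1940: Jan 1 Monday, leap
1939: Jan 1 Sunday, common
1938: Jan 1 Saturday, common
1937: Jan 1 Friday, common
1936: Jan 1 Wednesday, leap
1935: Jan 1 Tuesday, common
1934: Jan 1 Monday, common
1933: Jan 1 Sunday, common
1932: Jan 1 Friday, leap
1931: Jan 1 Thursday, common
1930: Jan 1 Wednesday, common
1930 matches on both conditions.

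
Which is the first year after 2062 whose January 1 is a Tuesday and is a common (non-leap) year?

2069

Jan 1 advances by 2 weekdays after a leap year and by 1 after a common year.
2062: Jan 1 is Sunday.
2063: Monday
2064: Tuesday (leap)
2065: Thursday
2066: Friday
2067: Saturday
2068: Sunday (leap)
2069: Tuesday
2069 begins on a Tuesday and is a common year.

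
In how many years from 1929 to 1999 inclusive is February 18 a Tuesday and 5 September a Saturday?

3

Check each year's weekday for February 18 and 5 September:
  1929: Mon/Thu  1930: Tue/Fri  1931: Wed/Sat  1932: Thu/Mon  1933: Sat/Tue  1934: Sun/Wed  1935: Mon/Thu  1936: Tue/Sat ✓  1937: Thu/Sun  1938: Fri/Mon  1939: Sat/Tue  1940: Sun/Thu  1941: Tue/Fri  1942: Wed/Sat  …(43 more)…  1986: Tue/Fri  1987: Wed/Sat  1988: Thu/Mon  1989: Sat/Tue  1990: Sun/Wed  1991: Mon/Thu  1992: Tue/Sat ✓  1993: Thu/Sun  1994: Fri/Mon  1995: Sat/Tue  1996: Sun/Thu  1997: Tue/Fri  1998: Wed/Sat  1999: Thu/Sun
Both conditions hold in: 1936, 1964, 1992 — 3.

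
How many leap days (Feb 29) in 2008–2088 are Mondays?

3

Leap years in 2008–2088: 21 of them.
Feb 29 weekday advances by 5 (mod 7) from one leap year to the next four years later (or differs when a century non-leap intervenes).
Leap-day weekdays: 2008:Fri 2012:Wed 2016:Mon✓ 2020:Sat 2024:Thu 2028:Tue 2032:Sun 2036:Fri 2040:Wed 2044:Mon✓ 2048:Sat 2052:Thu 2056:Tue 2060:Sun 2064:Fri 2068:Wed 2072:Mon✓ 2076:Sat 2080:Thu 2084:Tue 2088:Sun
Monday: 2016, 2044, 2072 → 3.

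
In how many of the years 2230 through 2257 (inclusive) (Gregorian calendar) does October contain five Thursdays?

12

October has 31 days; it has five Thursdays when Thursday falls among the first (month-length − 28) days — i.e. when October 1 is one of Thursday/Wednesday/Tuesday.
October 1 by year: 2230:Fri 2231:Sat 2232:Mon 2233:Tue✓ 2234:Wed✓ 2235:Thu✓ 2236:Sat 2237:Sun 2238:Mon 2239:Tue✓ 2240:Thu✓ 2241:Fri 2242:Sat 2243:Sun 2244:Tue✓ 2245:Wed✓ 2246:Thu✓ 2247:Fri 2248:Sun 2249:Mon 2250:Tue✓ 2251:Wed✓ 2252:Fri 2253:Sat 2254:Sun 2255:Mon 2256:Wed✓ 2257:Thu✓
Years with five Thursdays: 2233, 2234, 2235, 2239, 2240, 2244, 2245, 2246, 2250, 2251, 2256, 2257 → 12.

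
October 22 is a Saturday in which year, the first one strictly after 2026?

2033

From one year to the next, a fixed date's weekday advances by 1, or by 2 when a Feb 29 lies between the two dates.
2026: October 22 is Thursday.
2027: Friday (+1)
2028: Sunday (+2)
2029: Monday (+1)
2030: Tuesday (+1)
2031: Wednesday (+1)
2032: Friday (+2)
2033: Saturday (+1)
October 22 falls on a Saturday in 2033.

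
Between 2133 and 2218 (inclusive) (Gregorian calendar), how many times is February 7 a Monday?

11

Track February 7's weekday year by year (advancing +1, or +2 across a Feb 29):
  2133: Sat  2134: Sun (+1)  2135: Mon (+1) ✓  2136: Tue (+1)  2137: Thu (+2)
  2138: Fri (+1)  2139: Sat (+1)  2140: Sun (+1)  2141: Tue (+2)  2142: Wed (+1)
  2143: Thu (+1)  2144: Fri (+1)  2145: Sun (+2)  2146: Mon (+1) ✓  … (58 more years) …
  2205: Thu (+2)  2206: Fri (+1)  2207: Sat (+1)  2208: Sun (+1)  2209: Tue (+2)
  2210: Wed (+1)  2211: Thu (+1)  2212: Fri (+1)  2213: Sun (+2)  2214: Mon (+1) ✓
  2215: Tue (+1)  2216: Wed (+1)  2217: Fri (+2)  2218: Sat (+1)
Monday years: 2135, 2146, 2152, 2157, 2163, 2174, 2180, 2185, 2191, 2203, 2214 — 11 in total.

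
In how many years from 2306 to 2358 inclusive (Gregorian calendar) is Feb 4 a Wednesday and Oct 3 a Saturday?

5

Check each year's weekday for Feb 4 and Oct 3:
  2306: Sun/Wed  2307: Mon/Thu  2308: Tue/Sat  2309: Thu/Sun  2310: Fri/Mon  2311: Sat/Tue  2312: Sun/Thu  2313: Tue/Fri  2314: Wed/Sat ✓  2315: Thu/Sun  2316: Fri/Tue  2317: Sun/Wed  2318: Mon/Thu  2319: Tue/Fri  …(25 more)…  2345: Sun/Wed  2346: Mon/Thu  2347: Tue/Fri  2348: Wed/Sun  2349: Fri/Mon  2350: Sat/Tue  2351: Sun/Wed  2352: Mon/Fri  2353: Wed/Sat ✓  2354: Thu/Sun  2355: Fri/Mon  2356: Sat/Wed  2357: Mon/Thu  2358: Tue/Fri
Both conditions hold in: 2314, 2325, 2331, 2342, 2353 — 5.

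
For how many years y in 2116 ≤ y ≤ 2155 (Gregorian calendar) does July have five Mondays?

17

July has 31 days; it has five Mondays when Monday falls among the first (month-length − 28) days — i.e. when July 1 is one of Monday/Sunday/Saturday.
July 1 by year: 2116:Wed 2117:Thu 2118:Fri 2119:Sat✓ 2120:Mon✓ 2121:Tue 2122:Wed 2123:Thu 2124:Sat✓ 2125:Sun✓ 2126:Mon✓ 2127:Tue 2128:Thu 2129:Fri 2130:Sat✓ …(10 more)… 2141:Sat✓ 2142:Sun✓ 2143:Mon✓ 2144:Wed 2145:Thu 2146:Fri 2147:Sat✓ 2148:Mon✓ 2149:Tue 2150:Wed 2151:Thu 2152:Sat✓ 2153:Sun✓ 2154:Mon✓ 2155:Tue
Years with five Mondays: 2119, 2120, 2124, 2125, 2126, 2130, 2131, 2136, 2137, 2141, 2142, 2143, 2147, 2148, 2152, 2153, 2154 → 17.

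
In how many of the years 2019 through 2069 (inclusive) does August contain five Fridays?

August has 31 days; it has five Fridays when Friday falls among the first (month-length − 28) days — i.e. when August 1 is one of Friday/Thursday/Wednesday.
August 1 by year: 2019:Thu✓ 2020:Sat 2021:Sun 2022:Mon 2023:Tue 2024:Thu✓ 2025:Fri✓ 2026:Sat 2027:Sun 2028:Tue 2029:Wed✓ 2030:Thu✓ 2031:Fri✓ 2032:Sun 2033:Mon …(21 more)… 2055:Sun 2056:Tue 2057:Wed✓ 2058:Thu✓ 2059:Fri✓ 2060:Sun 2061:Mon 2062:Tue 2063:Wed✓ 2064:Fri✓ 2065:Sat 2066:Sun 2067:Mon 2068:Wed✓ 2069:Thu✓
Years with five Fridays: 2019, 2024, 2025, 2029, 2030, 2031, 2035, 2036, 2040, 2041, 2042, 2046, 2047, 2052, 2053, 2057, 2058, 2059, 2063, 2064, 2068, 2069 → 22.

22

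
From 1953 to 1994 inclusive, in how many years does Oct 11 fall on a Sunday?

Track Oct 11's weekday year by year (advancing +1, or +2 across a Feb 29):
  1953: Sun ✓  1954: Mon (+1)  1955: Tue (+1)  1956: Thu (+2)  1957: Fri (+1)
  1958: Sat (+1)  1959: Sun (+1) ✓  1960: Tue (+2)  1961: Wed (+1)  1962: Thu (+1)
  1963: Fri (+1)  1964: Sun (+2) ✓  1965: Mon (+1)  1966: Tue (+1)  … (14 more years) …
  1981: Sun (+1) ✓  1982: Mon (+1)  1983: Tue (+1)  1984: Thu (+2)  1985: Fri (+1)
  1986: Sat (+1)  1987: Sun (+1) ✓  1988: Tue (+2)  1989: Wed (+1)  1990: Thu (+1)
  1991: Fri (+1)  1992: Sun (+2) ✓  1993: Mon (+1)  1994: Tue (+1)
Sunday years: 1953, 1959, 1964, 1970, 1981, 1987, 1992 — 7 in total.

7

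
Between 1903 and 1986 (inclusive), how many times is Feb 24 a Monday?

12

Track Feb 24's weekday year by year (advancing +1, or +2 across a Feb 29):
  1903: Tue  1904: Wed (+1)  1905: Fri (+2)  1906: Sat (+1)  1907: Sun (+1)
  1908: Mon (+1) ✓  1909: Wed (+2)  1910: Thu (+1)  1911: Fri (+1)  1912: Sat (+1)
  1913: Mon (+2) ✓  1914: Tue (+1)  1915: Wed (+1)  1916: Thu (+1)  … (56 more years) …
  1973: Sat (+2)  1974: Sun (+1)  1975: Mon (+1) ✓  1976: Tue (+1)  1977: Thu (+2)
  1978: Fri (+1)  1979: Sat (+1)  1980: Sun (+1)  1981: Tue (+2)  1982: Wed (+1)
  1983: Thu (+1)  1984: Fri (+1)  1985: Sun (+2)  1986: Mon (+1) ✓
Monday years: 1908, 1913, 1919, 1930, 1936, 1941, 1947, 1958, 1964, 1969, 1975, 1986 — 12 in total.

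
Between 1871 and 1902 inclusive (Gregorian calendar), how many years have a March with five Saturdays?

March has 31 days; it has five Saturdays when Saturday falls among the first (month-length − 28) days — i.e. when March 1 is one of Saturday/Friday/Thursday.
March 1 by year: 1871:Wed 1872:Fri✓ 1873:Sat✓ 1874:Sun 1875:Mon 1876:Wed 1877:Thu✓ 1878:Fri✓ 1879:Sat✓ 1880:Mon 1881:Tue 1882:Wed 1883:Thu✓ 1884:Sat✓ 1885:Sun 1886:Mon 1887:Tue 1888:Thu✓ 1889:Fri✓ 1890:Sat✓ 1891:Sun 1892:Tue 1893:Wed 1894:Thu✓ 1895:Fri✓ 1896:Sun 1897:Mon 1898:Tue 1899:Wed 1900:Thu✓ 1901:Fri✓ 1902:Sat✓
Years with five Saturdays: 1872, 1873, 1877, 1878, 1879, 1883, 1884, 1888, 1889, 1890, 1894, 1895, 1900, 1901, 1902 → 15.

15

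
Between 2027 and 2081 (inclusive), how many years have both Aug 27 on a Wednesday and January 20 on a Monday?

Check each year's weekday for Aug 27 and January 20:
  2027: Fri/Wed  2028: Sun/Thu  2029: Mon/Sat  2030: Tue/Sun  2031: Wed/Mon ✓  2032: Fri/Tue  2033: Sat/Thu  2034: Sun/Fri  2035: Mon/Sat  2036: Wed/Sun  2037: Thu/Tue  2038: Fri/Wed  2039: Sat/Thu  2040: Mon/Fri  …(27 more)…  2068: Mon/Fri  2069: Tue/Sun  2070: Wed/Mon ✓  2071: Thu/Tue  2072: Sat/Wed  2073: Sun/Fri  2074: Mon/Sat  2075: Tue/Sun  2076: Thu/Mon  2077: Fri/Wed  2078: Sat/Thu  2079: Sun/Fri  2080: Tue/Sat  2081: Wed/Mon ✓
Both conditions hold in: 2031, 2042, 2053, 2059, 2070, 2081 — 6.

6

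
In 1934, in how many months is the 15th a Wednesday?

Check the 15th of each month of 1934: Jan 15: Mon, Feb 15: Thu, Mar 15: Thu, Apr 15: Sun, May 15: Tue, Jun 15: Fri, Jul 15: Sun, Aug 15: Wed, Sep 15: Sat, Oct 15: Mon, Nov 15: Thu, Dec 15: Sat.
Wednesday occurs in August — 1 month.

1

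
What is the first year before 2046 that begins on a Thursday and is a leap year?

Jan 1 advances by 2 weekdays after a leap year and by 1 after a common year.
2046: Jan 1 is Monday.
2045: Sunday
2044: Friday (leap)
2043: Thursday
2042: Wednesday
2041: Tuesday
2040: Sunday (leap)
2039: Saturday
2038: Friday
2037: Thursday
2036: Tuesday (leap)
2035: Monday
2034: Sunday
2033: Saturday
2032: Thursday (leap)
2032 begins on a Thursday and is a leap year.

2032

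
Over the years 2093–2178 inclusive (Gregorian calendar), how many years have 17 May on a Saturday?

12

Track 17 May's weekday year by year (advancing +1, or +2 across a Feb 29):
  2093: Sun  2094: Mon (+1)  2095: Tue (+1)  2096: Thu (+2)  2097: Fri (+1)
  2098: Sat (+1) ✓  2099: Sun (+1)  2100: Mon (+1)  2101: Tue (+1)  2102: Wed (+1)
  2103: Thu (+1)  2104: Sat (+2) ✓  2105: Sun (+1)  2106: Mon (+1)  … (58 more years) …
  2165: Fri (+1)  2166: Sat (+1) ✓  2167: Sun (+1)  2168: Tue (+2)  2169: Wed (+1)
  2170: Thu (+1)  2171: Fri (+1)  2172: Sun (+2)  2173: Mon (+1)  2174: Tue (+1)
  2175: Wed (+1)  2176: Fri (+2)  2177: Sat (+1) ✓  2178: Sun (+1)
Saturday years: 2098, 2104, 2110, 2121, 2127, 2132, 2138, 2149, 2155, 2160, 2166, 2177 — 12 in total.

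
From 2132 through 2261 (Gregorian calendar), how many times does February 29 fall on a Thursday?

4

Leap years in 2132–2261: 32 of them.
Feb 29 weekday advances by 5 (mod 7) from one leap year to the next four years later (or differs when a century non-leap intervenes).
Leap-day weekdays: 2132:Fri 2136:Wed 2140:Mon 2144:Sat 2148:Thu✓ 2152:Tue 2156:Sun 2160:Fri 2164:Wed 2168:Mon 2172:Sat 2176:Thu✓ 2180:Tue …(6 more)… 2212:Sat 2216:Thu✓ 2220:Tue 2224:Sun 2228:Fri 2232:Wed 2236:Mon 2240:Sat 2244:Thu✓ 2248:Tue 2252:Sun 2256:Fri 2260:Wed
Thursday: 2148, 2176, 2216, 2244 → 4.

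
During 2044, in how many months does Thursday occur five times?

A month of length L has five Thursdays iff its first Thursday is on day ≤ L−28 (so day 1–3 in a 31-day month, 1–2 in a 30-day month, day 1 in a leap February).
Checking each month of 2044: Jan starts Fri (31d); Feb starts Mon (29d); Mar starts Tue (31d) ✓; Apr starts Fri (30d); May starts Sun (31d); Jun starts Wed (30d) ✓; Jul starts Fri (31d); Aug starts Mon (31d); Sep starts Thu (30d) ✓; Oct starts Sat (31d); Nov starts Tue (30d); Dec starts Thu (31d) ✓.
Five-Thursday months: March, June, September, December → 4.

4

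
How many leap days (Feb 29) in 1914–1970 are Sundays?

2

Leap years in 1914–1970: 14 of them.
Feb 29 weekday advances by 5 (mod 7) from one leap year to the next four years later (or differs when a century non-leap intervenes).
Leap-day weekdays: 1916:Tue 1920:Sun✓ 1924:Fri 1928:Wed 1932:Mon 1936:Sat 1940:Thu 1944:Tue 1948:Sun✓ 1952:Fri 1956:Wed 1960:Mon 1964:Sat 1968:Thu
Sunday: 1920, 1948 → 2.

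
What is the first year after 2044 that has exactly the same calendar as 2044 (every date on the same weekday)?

Two years share a calendar iff Jan 1 falls on the same weekday and both are leap or both are common. 2044: Jan 1 is Friday, leap year.
2045: Jan 1 Sunday, common
2046: Jan 1 Monday, common
2047: Jan 1 Tuesday, common
2048: Jan 1 Wednesday, leap
2049: Jan 1 Friday, common
2050: Jan 1 Saturday, common
2051: Jan 1 Sunday, common
2052: Jan 1 Monday, leap
2053: Jan 1 Wednesday, common
2054: Jan 1 Thursday, common
2055: Jan 1 Friday, common
2056: Jan 1 Saturday, leap
2057: Jan 1 Monday, common
2058: Jan 1 Tuesday, common
2059: Jan 1 Wednesday, common
2060: Jan 1 Thursday, leap
2061: Jan 1 Saturday, common
2062: Jan 1 Sunday, common
2063: Jan 1 Monday, common
2064: Jan 1 Tuesday, leap
2065: Jan 1 Thursday, common
2066: Jan 1 Friday, common
2067: Jan 1 Saturday, common
2068: Jan 1 Sunday, leap
2069: Jan 1 Tuesday, common
2070: Jan 1 Wednesday, common
2071: Jan 1 Thursday, common
2072: Jan 1 Friday, leap
2072 matches on both conditions.

2072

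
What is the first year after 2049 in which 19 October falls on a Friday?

From one year to the next, a fixed date's weekday advances by 1, or by 2 when a Feb 29 lies between the two dates.
2049: October 19 is Tuesday.
2050: Wednesday (+1)
2051: Thursday (+1)
2052: Saturday (+2)
2053: Sunday (+1)
2054: Monday (+1)
2055: Tuesday (+1)
2056: Thursday (+2)
2057: Friday (+1)
19 October falls on a Friday in 2057.

2057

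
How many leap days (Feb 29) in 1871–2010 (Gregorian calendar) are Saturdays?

Leap years in 1871–2010: 34 of them.
Feb 29 weekday advances by 5 (mod 7) from one leap year to the next four years later (or differs when a century non-leap intervenes).
Leap-day weekdays: 1872:Thu 1876:Tue 1880:Sun 1884:Fri 1888:Wed 1892:Mon 1896:Sat✓ 1904:Mon 1908:Sat✓ 1912:Thu 1916:Tue 1920:Sun 1924:Fri …(8 more)… 1960:Mon 1964:Sat✓ 1968:Thu 1972:Tue 1976:Sun 1980:Fri 1984:Wed 1988:Mon 1992:Sat✓ 1996:Thu 2000:Tue 2004:Sun 2008:Fri
Saturday: 1896, 1908, 1936, 1964, 1992 → 5.

5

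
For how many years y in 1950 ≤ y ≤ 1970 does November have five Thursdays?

6

November has 30 days; it has five Thursdays when Thursday falls among the first (month-length − 28) days — i.e. when November 1 is one of Thursday/Wednesday.
November 1 by year: 1950:Wed✓ 1951:Thu✓ 1952:Sat 1953:Sun 1954:Mon 1955:Tue 1956:Thu✓ 1957:Fri 1958:Sat 1959:Sun 1960:Tue 1961:Wed✓ 1962:Thu✓ 1963:Fri 1964:Sun 1965:Mon 1966:Tue 1967:Wed✓ 1968:Fri 1969:Sat 1970:Sun
Years with five Thursdays: 1950, 1951, 1956, 1961, 1962, 1967 → 6.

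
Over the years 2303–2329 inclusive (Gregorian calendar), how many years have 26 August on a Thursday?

Track 26 August's weekday year by year (advancing +1, or +2 across a Feb 29):
  2303: Wed  2304: Fri (+2)  2305: Sat (+1)  2306: Sun (+1)  2307: Mon (+1)
  2308: Wed (+2)  2309: Thu (+1) ✓  2310: Fri (+1)  2311: Sat (+1)  2312: Mon (+2)
  2313: Tue (+1)  2314: Wed (+1)  2315: Thu (+1) ✓  2316: Sat (+2)  2317: Sun (+1)
  2318: Mon (+1)  2319: Tue (+1)  2320: Thu (+2) ✓  2321: Fri (+1)  2322: Sat (+1)
  2323: Sun (+1)  2324: Tue (+2)  2325: Wed (+1)  2326: Thu (+1) ✓  2327: Fri (+1)
  2328: Sun (+2)  2329: Mon (+1)
Thursday years: 2309, 2315, 2320, 2326 — 4 in total.

4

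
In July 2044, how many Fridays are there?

5

July 2044 has 31 days and begins on Friday.
The first Friday is July 1.
Fridays fall on 1, 8, 15, 22, 29 — that's 5.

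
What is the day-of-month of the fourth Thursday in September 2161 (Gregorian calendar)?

September 1, 2161 is a Tuesday, so the first Thursday is the 3rd.
The fourth Thursday is 3 + 21 = 24.

24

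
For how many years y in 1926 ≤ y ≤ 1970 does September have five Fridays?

13

September has 30 days; it has five Fridays when Friday falls among the first (month-length − 28) days — i.e. when September 1 is one of Friday/Thursday.
September 1 by year: 1926:Wed 1927:Thu✓ 1928:Sat 1929:Sun 1930:Mon 1931:Tue 1932:Thu✓ 1933:Fri✓ 1934:Sat 1935:Sun 1936:Tue 1937:Wed 1938:Thu✓ 1939:Fri✓ 1940:Sun …(15 more)… 1956:Sat 1957:Sun 1958:Mon 1959:Tue 1960:Thu✓ 1961:Fri✓ 1962:Sat 1963:Sun 1964:Tue 1965:Wed 1966:Thu✓ 1967:Fri✓ 1968:Sun 1969:Mon 1970:Tue
Years with five Fridays: 1927, 1932, 1933, 1938, 1939, 1944, 1949, 1950, 1955, 1960, 1961, 1966, 1967 → 13.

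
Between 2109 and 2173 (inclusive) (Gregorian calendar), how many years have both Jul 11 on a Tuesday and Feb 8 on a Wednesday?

Check each year's weekday for Jul 11 and Feb 8:
  2109: Thu/Fri  2110: Fri/Sat  2111: Sat/Sun  2112: Mon/Mon  2113: Tue/Wed ✓  2114: Wed/Thu  2115: Thu/Fri  2116: Sat/Sat  2117: Sun/Mon  2118: Mon/Tue  2119: Tue/Wed ✓  2120: Thu/Thu  2121: Fri/Sat  2122: Sat/Sun  …(37 more)…  2160: Fri/Fri  2161: Sat/Sun  2162: Sun/Mon  2163: Mon/Tue  2164: Wed/Wed  2165: Thu/Fri  2166: Fri/Sat  2167: Sat/Sun  2168: Mon/Mon  2169: Tue/Wed ✓  2170: Wed/Thu  2171: Thu/Fri  2172: Sat/Sat  2173: Sun/Mon
Both conditions hold in: 2113, 2119, 2130, 2141, 2147, 2158, 2169 — 7.

7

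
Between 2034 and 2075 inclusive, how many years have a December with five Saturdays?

19

December has 31 days; it has five Saturdays when Saturday falls among the first (month-length − 28) days — i.e. when December 1 is one of Saturday/Friday/Thursday.
December 1 by year: 2034:Fri✓ 2035:Sat✓ 2036:Mon 2037:Tue 2038:Wed 2039:Thu✓ 2040:Sat✓ 2041:Sun 2042:Mon 2043:Tue 2044:Thu✓ 2045:Fri✓ 2046:Sat✓ 2047:Sun 2048:Tue …(12 more)… 2061:Thu✓ 2062:Fri✓ 2063:Sat✓ 2064:Mon 2065:Tue 2066:Wed 2067:Thu✓ 2068:Sat✓ 2069:Sun 2070:Mon 2071:Tue 2072:Thu✓ 2073:Fri✓ 2074:Sat✓ 2075:Sun
Years with five Saturdays: 2034, 2035, 2039, 2040, 2044, 2045, 2046, 2050, 2051, 2056, 2057, 2061, 2062, 2063, 2067, 2068, 2072, 2073, 2074 → 19.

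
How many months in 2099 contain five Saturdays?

4

A month of length L has five Saturdays iff its first Saturday is on day ≤ L−28 (so day 1–3 in a 31-day month, 1–2 in a 30-day month, day 1 in a leap February).
Checking each month of 2099: Jan starts Thu (31d) ✓; Feb starts Sun (28d); Mar starts Sun (31d); Apr starts Wed (30d); May starts Fri (31d) ✓; Jun starts Mon (30d); Jul starts Wed (31d); Aug starts Sat (31d) ✓; Sep starts Tue (30d); Oct starts Thu (31d) ✓; Nov starts Sun (30d); Dec starts Tue (31d).
Five-Saturday months: January, May, August, October → 4.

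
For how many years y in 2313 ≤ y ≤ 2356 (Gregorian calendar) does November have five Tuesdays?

November has 30 days; it has five Tuesdays when Tuesday falls among the first (month-length − 28) days — i.e. when November 1 is one of Tuesday/Monday.
November 1 by year: 2313:Sat 2314:Sun 2315:Mon✓ 2316:Wed 2317:Thu 2318:Fri 2319:Sat 2320:Mon✓ 2321:Tue✓ 2322:Wed 2323:Thu 2324:Sat 2325:Sun 2326:Mon✓ 2327:Tue✓ …(14 more)… 2342:Sun 2343:Mon✓ 2344:Wed 2345:Thu 2346:Fri 2347:Sat 2348:Mon✓ 2349:Tue✓ 2350:Wed 2351:Thu 2352:Sat 2353:Sun 2354:Mon✓ 2355:Tue✓ 2356:Thu
Years with five Tuesdays: 2315, 2320, 2321, 2326, 2327, 2332, 2337, 2338, 2343, 2348, 2349, 2354, 2355 → 13.

13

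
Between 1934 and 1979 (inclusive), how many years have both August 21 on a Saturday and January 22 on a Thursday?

Check each year's weekday for August 21 and January 22:
  1934: Tue/Mon  1935: Wed/Tue  1936: Fri/Wed  1937: Sat/Fri  1938: Sun/Sat  1939: Mon/Sun  1940: Wed/Mon  1941: Thu/Wed  1942: Fri/Thu  1943: Sat/Fri  1944: Mon/Sat  1945: Tue/Mon  1946: Wed/Tue  1947: Thu/Wed  …(18 more)…  1966: Sun/Sat  1967: Mon/Sun  1968: Wed/Mon  1969: Thu/Wed  1970: Fri/Thu  1971: Sat/Fri  1972: Mon/Sat  1973: Tue/Mon  1974: Wed/Tue  1975: Thu/Wed  1976: Sat/Thu ✓  1977: Sun/Sat  1978: Mon/Sun  1979: Tue/Mon
Both conditions hold in: 1948, 1976 — 2.

2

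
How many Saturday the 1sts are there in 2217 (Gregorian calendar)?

Check the 1st of each month of 2217: Jan 1: Wed, Feb 1: Sat, Mar 1: Sat, Apr 1: Tue, May 1: Thu, Jun 1: Sun, Jul 1: Tue, Aug 1: Fri, Sep 1: Mon, Oct 1: Wed, Nov 1: Sat, Dec 1: Mon.
Saturday occurs in February, March, November — 3 months.

3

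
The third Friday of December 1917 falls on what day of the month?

December 1, 1917 is a Saturday, so the first Friday is the 7th.
The third Friday is 7 + 14 = 21.

21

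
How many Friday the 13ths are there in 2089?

1

Check the 13th of each month of 2089: Jan 13: Thu, Feb 13: Sun, Mar 13: Sun, Apr 13: Wed, May 13: Fri, Jun 13: Mon, Jul 13: Wed, Aug 13: Sat, Sep 13: Tue, Oct 13: Thu, Nov 13: Sun, Dec 13: Tue.
Friday occurs in May — 1 month.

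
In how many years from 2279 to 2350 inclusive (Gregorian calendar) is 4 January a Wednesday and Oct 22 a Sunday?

9

Check each year's weekday for 4 January and Oct 22:
  2279: Sat/Wed  2280: Sun/Fri  2281: Tue/Sat  2282: Wed/Sun ✓  2283: Thu/Mon  2284: Fri/Wed  2285: Sun/Thu  2286: Mon/Fri  2287: Tue/Sat  2288: Wed/Mon  2289: Fri/Tue  2290: Sat/Wed  2291: Sun/Thu  2292: Mon/Sat  …(44 more)…  2337: Mon/Fri  2338: Tue/Sat  2339: Wed/Sun ✓  2340: Thu/Tue  2341: Sat/Wed  2342: Sun/Thu  2343: Mon/Fri  2344: Tue/Sun  2345: Thu/Mon  2346: Fri/Tue  2347: Sat/Wed  2348: Sun/Fri  2349: Tue/Sat  2350: Wed/Sun ✓
Both conditions hold in: 2282, 2293, 2299, 2305, 2311, 2322, 2333, 2339, 2350 — 9.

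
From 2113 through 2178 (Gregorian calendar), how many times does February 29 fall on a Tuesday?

Leap years in 2113–2178: 16 of them.
Feb 29 weekday advances by 5 (mod 7) from one leap year to the next four years later (or differs when a century non-leap intervenes).
Leap-day weekdays: 2116:Sat 2120:Thu 2124:Tue✓ 2128:Sun 2132:Fri 2136:Wed 2140:Mon 2144:Sat 2148:Thu 2152:Tue✓ 2156:Sun 2160:Fri 2164:Wed 2168:Mon 2172:Sat 2176:Thu
Tuesday: 2124, 2152 → 2.

2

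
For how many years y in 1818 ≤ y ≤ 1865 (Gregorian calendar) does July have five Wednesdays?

20

July has 31 days; it has five Wednesdays when Wednesday falls among the first (month-length − 28) days — i.e. when July 1 is one of Wednesday/Tuesday/Monday.
July 1 by year: 1818:Wed✓ 1819:Thu 1820:Sat 1821:Sun 1822:Mon✓ 1823:Tue✓ 1824:Thu 1825:Fri 1826:Sat 1827:Sun 1828:Tue✓ 1829:Wed✓ 1830:Thu 1831:Fri 1832:Sun …(18 more)… 1851:Tue✓ 1852:Thu 1853:Fri 1854:Sat 1855:Sun 1856:Tue✓ 1857:Wed✓ 1858:Thu 1859:Fri 1860:Sun 1861:Mon✓ 1862:Tue✓ 1863:Wed✓ 1864:Fri 1865:Sat
Years with five Wednesdays: 1818, 1822, 1823, 1828, 1829, 1833, 1834, 1835, 1839, 1840, 1844, 1845, 1846, 1850, 1851, 1856, 1857, 1861, 1862, 1863 → 20.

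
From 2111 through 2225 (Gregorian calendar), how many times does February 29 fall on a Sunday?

4

Leap years in 2111–2225: 28 of them.
Feb 29 weekday advances by 5 (mod 7) from one leap year to the next four years later (or differs when a century non-leap intervenes).
Leap-day weekdays: 2112:Mon 2116:Sat 2120:Thu 2124:Tue 2128:Sun✓ 2132:Fri 2136:Wed 2140:Mon 2144:Sat 2148:Thu 2152:Tue 2156:Sun✓ 2160:Fri 2164:Wed 2168:Mon 2172:Sat 2176:Thu 2180:Tue 2184:Sun✓ 2188:Fri 2192:Wed 2196:Mon 2204:Wed 2208:Mon 2212:Sat 2216:Thu 2220:Tue 2224:Sun✓
Sunday: 2128, 2156, 2184, 2224 → 4.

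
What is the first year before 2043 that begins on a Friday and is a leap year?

2016

Jan 1 advances by 2 weekdays after a leap year and by 1 after a common year.
2043: Jan 1 is Thursday.
2042: Wednesday
2041: Tuesday
2040: Sunday (leap)
2039: Saturday
2038: Friday
2037: Thursday
2036: Tuesday (leap)
2035: Monday
2034: Sunday
2033: Saturday
2032: Thursday (leap)
2031: Wednesday
2030: Tuesday
2029: Monday
2028: Saturday (leap)
2027: Friday
2026: Thursday
2025: Wednesday
2024: Monday (leap)
2023: Sunday
2022: Saturday
2021: Friday
2020: Wednesday (leap)
2019: Tuesday
2018: Monday
2017: Sunday
2016: Friday (leap)
2016 begins on a Friday and is a leap year.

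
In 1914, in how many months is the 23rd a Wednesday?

Check the 23rd of each month of 1914: Jan 23: Fri, Feb 23: Mon, Mar 23: Mon, Apr 23: Thu, May 23: Sat, Jun 23: Tue, Jul 23: Thu, Aug 23: Sun, Sep 23: Wed, Oct 23: Fri, Nov 23: Mon, Dec 23: Wed.
Wednesday occurs in September, December — 2 months.

2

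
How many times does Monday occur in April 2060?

4

April 2060 has 30 days and begins on Thursday.
The first Monday is April 5.
Mondays fall on 5, 12, 19, 26 — that's 4.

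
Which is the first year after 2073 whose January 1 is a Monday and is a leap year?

2080

Jan 1 advances by 2 weekdays after a leap year and by 1 after a common year.
2073: Jan 1 is Sunday.
2074: Monday
2075: Tuesday
2076: Wednesday (leap)
2077: Friday
2078: Saturday
2079: Sunday
2080: Monday (leap)
2080 begins on a Monday and is a leap year.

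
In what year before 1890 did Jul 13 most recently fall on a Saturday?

1889

From one year to the next, a fixed date's weekday advances by 1, or by 2 when a Feb 29 lies between the two dates.
1890: July 13 is Sunday.
1889: Saturday (−1)
Jul 13 falls on a Saturday in 1889.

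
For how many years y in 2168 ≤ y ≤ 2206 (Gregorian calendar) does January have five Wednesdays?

January has 31 days; it has five Wednesdays when Wednesday falls among the first (month-length − 28) days — i.e. when January 1 is one of Wednesday/Tuesday/Monday.
January 1 by year: 2168:Fri 2169:Sun 2170:Mon✓ 2171:Tue✓ 2172:Wed✓ 2173:Fri 2174:Sat 2175:Sun 2176:Mon✓ 2177:Wed✓ 2178:Thu 2179:Fri 2180:Sat 2181:Mon✓ 2182:Tue✓ …(9 more)… 2192:Sun 2193:Tue✓ 2194:Wed✓ 2195:Thu 2196:Fri 2197:Sun 2198:Mon✓ 2199:Tue✓ 2200:Wed✓ 2201:Thu 2202:Fri 2203:Sat 2204:Sun 2205:Tue✓ 2206:Wed✓
Years with five Wednesdays: 2170, 2171, 2172, 2176, 2177, 2181, 2182, 2183, 2187, 2188, 2193, 2194, 2198, 2199, 2200, 2205, 2206 → 17.

17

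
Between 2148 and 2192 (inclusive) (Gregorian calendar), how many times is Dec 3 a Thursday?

Track Dec 3's weekday year by year (advancing +1, or +2 across a Feb 29):
  2148: Tue  2149: Wed (+1)  2150: Thu (+1) ✓  2151: Fri (+1)  2152: Sun (+2)
  2153: Mon (+1)  2154: Tue (+1)  2155: Wed (+1)  2156: Fri (+2)  2157: Sat (+1)
  2158: Sun (+1)  2159: Mon (+1)  2160: Wed (+2)  2161: Thu (+1) ✓  … (17 more years) …
  2179: Fri (+1)  2180: Sun (+2)  2181: Mon (+1)  2182: Tue (+1)  2183: Wed (+1)
  2184: Fri (+2)  2185: Sat (+1)  2186: Sun (+1)  2187: Mon (+1)  2188: Wed (+2)
  2189: Thu (+1) ✓  2190: Fri (+1)  2191: Sat (+1)  2192: Mon (+2)
Thursday years: 2150, 2161, 2167, 2172, 2178, 2189 — 6 in total.

6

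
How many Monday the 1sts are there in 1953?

Check the 1st of each month of 1953: Jan 1: Thu, Feb 1: Sun, Mar 1: Sun, Apr 1: Wed, May 1: Fri, Jun 1: Mon, Jul 1: Wed, Aug 1: Sat, Sep 1: Tue, Oct 1: Thu, Nov 1: Sun, Dec 1: Tue.
Monday occurs in June — 1 month.

1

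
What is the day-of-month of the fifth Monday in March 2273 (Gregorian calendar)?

March 1, 2273 is a Saturday, so the first Monday is the 3rd.
The fifth Monday is 3 + 28 = 31.

31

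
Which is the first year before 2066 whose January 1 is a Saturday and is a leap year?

2056

Jan 1 advances by 2 weekdays after a leap year and by 1 after a common year.
2066: Jan 1 is Friday.
2065: Thursday
2064: Tuesday (leap)
2063: Monday
2062: Sunday
2061: Saturday
2060: Thursday (leap)
2059: Wednesday
2058: Tuesday
2057: Monday
2056: Saturday (leap)
2056 begins on a Saturday and is a leap year.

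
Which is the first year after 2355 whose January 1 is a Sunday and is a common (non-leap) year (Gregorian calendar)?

2361

Jan 1 advances by 2 weekdays after a leap year and by 1 after a common year.
2355: Jan 1 is Saturday.
2356: Sunday (leap)
2357: Tuesday
2358: Wednesday
2359: Thursday
2360: Friday (leap)
2361: Sunday
2361 begins on a Sunday and is a common year.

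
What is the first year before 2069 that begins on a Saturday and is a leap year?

Jan 1 advances by 2 weekdays after a leap year and by 1 after a common year.
2069: Jan 1 is Tuesday.
2068: Sunday (leap)
2067: Saturday
2066: Friday
2065: Thursday
2064: Tuesday (leap)
2063: Monday
2062: Sunday
2061: Saturday
2060: Thursday (leap)
2059: Wednesday
2058: Tuesday
2057: Monday
2056: Saturday (leap)
2056 begins on a Saturday and is a leap year.

2056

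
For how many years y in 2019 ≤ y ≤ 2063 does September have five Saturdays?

13

September has 30 days; it has five Saturdays when Saturday falls among the first (month-length − 28) days — i.e. when September 1 is one of Saturday/Friday.
September 1 by year: 2019:Sun 2020:Tue 2021:Wed 2022:Thu 2023:Fri✓ 2024:Sun 2025:Mon 2026:Tue 2027:Wed 2028:Fri✓ 2029:Sat✓ 2030:Sun 2031:Mon 2032:Wed 2033:Thu …(15 more)… 2049:Wed 2050:Thu 2051:Fri✓ 2052:Sun 2053:Mon 2054:Tue 2055:Wed 2056:Fri✓ 2057:Sat✓ 2058:Sun 2059:Mon 2060:Wed 2061:Thu 2062:Fri✓ 2063:Sat✓
Years with five Saturdays: 2023, 2028, 2029, 2034, 2035, 2040, 2045, 2046, 2051, 2056, 2057, 2062, 2063 → 13.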